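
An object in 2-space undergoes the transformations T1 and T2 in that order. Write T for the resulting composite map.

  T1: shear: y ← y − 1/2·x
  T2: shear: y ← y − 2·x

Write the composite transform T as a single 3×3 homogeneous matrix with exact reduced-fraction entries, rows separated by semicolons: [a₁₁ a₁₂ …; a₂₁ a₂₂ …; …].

T = [1 0 0; -5/2 1 0; 0 0 1]

T1 = [1 0 0; -1/2 1 0; 0 0 1]
T2·T1 = [1 0 0; -5/2 1 0; 0 0 1]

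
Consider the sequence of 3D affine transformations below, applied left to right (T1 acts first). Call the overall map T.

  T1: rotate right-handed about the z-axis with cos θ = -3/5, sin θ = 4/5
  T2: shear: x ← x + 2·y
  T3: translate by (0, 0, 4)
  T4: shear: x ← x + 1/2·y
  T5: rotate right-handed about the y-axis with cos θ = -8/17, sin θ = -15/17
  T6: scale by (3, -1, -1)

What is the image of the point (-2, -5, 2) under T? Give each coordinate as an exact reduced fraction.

T1 rotate right-handed about the z-axis with cos θ = -3/5, sin θ = 4/5: (-2, -5, 2) → (26/5, 7/5, 2)
T2 shear: x ← x + 2·y: (26/5, 7/5, 2) → (8, 7/5, 2)
T3 translate by (0, 0, 4): (8, 7/5, 2) → (8, 7/5, 6)
T4 shear: x ← x + 1/2·y: (8, 7/5, 6) → (87/10, 7/5, 6)
T5 rotate right-handed about the y-axis with cos θ = -8/17, sin θ = -15/17: (87/10, 7/5, 6) → (-798/85, 7/5, 165/34)
T6 scale by (3, -1, -1): (-798/85, 7/5, 165/34) → (-2394/85, -7/5, -165/34)

T(p) = (-2394/85, -7/5, -165/34)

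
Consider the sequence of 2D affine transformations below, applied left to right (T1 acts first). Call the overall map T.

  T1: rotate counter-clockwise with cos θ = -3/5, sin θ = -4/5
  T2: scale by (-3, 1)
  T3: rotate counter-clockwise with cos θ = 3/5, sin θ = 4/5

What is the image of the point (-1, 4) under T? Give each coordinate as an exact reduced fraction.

T(p) = (-139/25, -252/25)

T1 rotate counter-clockwise with cos θ = -3/5, sin θ = -4/5: (-1, 4) → (19/5, -8/5)
T2 scale by (-3, 1): (19/5, -8/5) → (-57/5, -8/5)
T3 rotate counter-clockwise with cos θ = 3/5, sin θ = 4/5: (-57/5, -8/5) → (-139/25, -252/25)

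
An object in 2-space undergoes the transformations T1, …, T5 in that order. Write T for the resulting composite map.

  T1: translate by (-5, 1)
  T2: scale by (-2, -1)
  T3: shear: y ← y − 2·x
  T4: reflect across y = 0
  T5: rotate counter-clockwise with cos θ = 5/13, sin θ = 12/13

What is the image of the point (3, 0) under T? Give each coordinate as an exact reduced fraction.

T(p) = (-88/13, 93/13)

T1 translate by (-5, 1): (3, 0) → (-2, 1)
T2 scale by (-2, -1): (-2, 1) → (4, -1)
T3 shear: y ← y − 2·x: (4, -1) → (4, -9)
T4 reflect across y = 0: (4, -9) → (4, 9)
T5 rotate counter-clockwise with cos θ = 5/13, sin θ = 12/13: (4, 9) → (-88/13, 93/13)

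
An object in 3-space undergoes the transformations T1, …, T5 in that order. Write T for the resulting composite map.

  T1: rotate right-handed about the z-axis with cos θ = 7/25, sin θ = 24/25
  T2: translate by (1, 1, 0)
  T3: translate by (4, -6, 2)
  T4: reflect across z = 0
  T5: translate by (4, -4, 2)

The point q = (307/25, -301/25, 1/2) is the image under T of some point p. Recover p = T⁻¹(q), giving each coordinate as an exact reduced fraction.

p = (-2, -4, -1/2)

T1 = [7/25 -24/25 0 0; 24/25 7/25 0 0; 0 0 1 0; 0 0 0 1]
T2·T1 = [7/25 -24/25 0 1; 24/25 7/25 0 1; 0 0 1 0; 0 0 0 1]
T3·…·T1 = [7/25 -24/25 0 5; 24/25 7/25 0 -5; 0 0 1 2; 0 0 0 1]
T4·…·T1 = [7/25 -24/25 0 5; 24/25 7/25 0 -5; 0 0 -1 -2; 0 0 0 1]
T5·…·T1 = [7/25 -24/25 0 9; 24/25 7/25 0 -9; 0 0 -1 0; 0 0 0 1]
det M = -1; M⁻¹ = [7/25 24/25 0 153/25; -24/25 7/25 0 279/25; 0 0 -1 0; 0 0 0 1]
M⁻¹ · (307/25, -301/25, 1/2)ᵀ = (-2, -4, -1/2)ᵀ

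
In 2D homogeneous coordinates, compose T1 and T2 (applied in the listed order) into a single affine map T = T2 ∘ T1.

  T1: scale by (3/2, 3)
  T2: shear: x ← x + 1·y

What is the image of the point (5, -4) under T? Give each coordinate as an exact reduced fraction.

T(p) = (-9/2, -12)

T1 scale by (3/2, 3): (5, -4) → (15/2, -12)
T2 shear: x ← x + 1·y: (15/2, -12) → (-9/2, -12)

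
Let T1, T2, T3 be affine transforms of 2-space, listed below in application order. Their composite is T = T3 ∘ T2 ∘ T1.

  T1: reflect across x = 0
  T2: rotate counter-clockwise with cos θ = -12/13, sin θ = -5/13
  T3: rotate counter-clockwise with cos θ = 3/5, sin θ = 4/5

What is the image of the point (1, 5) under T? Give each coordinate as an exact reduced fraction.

T(p) = (331/65, -17/65)

T1 reflect across x = 0: (1, 5) → (-1, 5)
T2 rotate counter-clockwise with cos θ = -12/13, sin θ = -5/13: (-1, 5) → (37/13, -55/13)
T3 rotate counter-clockwise with cos θ = 3/5, sin θ = 4/5: (37/13, -55/13) → (331/65, -17/65)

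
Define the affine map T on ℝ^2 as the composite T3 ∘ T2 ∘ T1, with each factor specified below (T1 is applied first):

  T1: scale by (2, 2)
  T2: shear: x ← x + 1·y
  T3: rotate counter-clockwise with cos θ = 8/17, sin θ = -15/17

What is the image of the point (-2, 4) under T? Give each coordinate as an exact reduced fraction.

T(p) = (152/17, 4/17)

T1 scale by (2, 2): (-2, 4) → (-4, 8)
T2 shear: x ← x + 1·y: (-4, 8) → (4, 8)
T3 rotate counter-clockwise with cos θ = 8/17, sin θ = -15/17: (4, 8) → (152/17, 4/17)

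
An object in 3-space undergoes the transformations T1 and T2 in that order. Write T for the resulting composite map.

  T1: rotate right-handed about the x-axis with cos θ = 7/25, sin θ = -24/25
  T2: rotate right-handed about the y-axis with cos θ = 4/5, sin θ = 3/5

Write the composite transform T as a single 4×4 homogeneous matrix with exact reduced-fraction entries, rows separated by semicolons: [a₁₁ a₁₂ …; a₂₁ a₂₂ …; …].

T1 = [1 0 0 0; 0 7/25 24/25 0; 0 -24/25 7/25 0; 0 0 0 1]
T2·T1 = [4/5 -72/125 21/125 0; 0 7/25 24/25 0; -3/5 -96/125 28/125 0; 0 0 0 1]

T = [4/5 -72/125 21/125 0; 0 7/25 24/25 0; -3/5 -96/125 28/125 0; 0 0 0 1]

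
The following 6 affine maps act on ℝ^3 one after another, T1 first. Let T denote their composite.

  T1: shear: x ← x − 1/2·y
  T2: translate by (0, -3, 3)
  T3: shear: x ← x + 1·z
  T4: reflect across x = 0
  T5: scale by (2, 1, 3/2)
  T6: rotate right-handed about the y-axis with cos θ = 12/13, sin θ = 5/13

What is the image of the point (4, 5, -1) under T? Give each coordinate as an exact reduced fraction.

T(p) = (-69/13, 2, 71/13)

T1 shear: x ← x − 1/2·y: (4, 5, -1) → (3/2, 5, -1)
T2 translate by (0, -3, 3): (3/2, 5, -1) → (3/2, 2, 2)
T3 shear: x ← x + 1·z: (3/2, 2, 2) → (7/2, 2, 2)
T4 reflect across x = 0: (7/2, 2, 2) → (-7/2, 2, 2)
T5 scale by (2, 1, 3/2): (-7/2, 2, 2) → (-7, 2, 3)
T6 rotate right-handed about the y-axis with cos θ = 12/13, sin θ = 5/13: (-7, 2, 3) → (-69/13, 2, 71/13)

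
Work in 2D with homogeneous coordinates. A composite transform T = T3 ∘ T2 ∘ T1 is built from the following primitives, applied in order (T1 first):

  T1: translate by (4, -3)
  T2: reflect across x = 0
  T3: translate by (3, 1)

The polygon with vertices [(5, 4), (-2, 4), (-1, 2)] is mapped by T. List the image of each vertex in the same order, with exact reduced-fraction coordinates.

image vertices: (-6, 2), (1, 2), (0, 0)

T1 translate by (4, -3): (5, 4) → (9, 1); (-2, 4) → (2, 1); (-1, 2) → (3, -1)
T2 reflect across x = 0: (9, 1) → (-9, 1); (2, 1) → (-2, 1); (3, -1) → (-3, -1)
T3 translate by (3, 1): (-9, 1) → (-6, 2); (-2, 1) → (1, 2); (-3, -1) → (0, 0)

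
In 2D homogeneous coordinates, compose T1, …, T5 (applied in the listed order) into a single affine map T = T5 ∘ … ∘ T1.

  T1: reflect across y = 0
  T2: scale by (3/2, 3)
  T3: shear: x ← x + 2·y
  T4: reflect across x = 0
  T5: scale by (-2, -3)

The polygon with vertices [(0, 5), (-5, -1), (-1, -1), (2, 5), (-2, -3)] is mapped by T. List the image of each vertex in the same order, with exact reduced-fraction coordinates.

T1 reflect across y = 0: (0, 5) → (0, -5); (-5, -1) → (-5, 1); (-1, -1) → (-1, 1); (2, 5) → (2, -5); (-2, -3) → (-2, 3)
T2 scale by (3/2, 3): (0, -5) → (0, -15); (-5, 1) → (-15/2, 3); (-1, 1) → (-3/2, 3); (2, -5) → (3, -15); (-2, 3) → (-3, 9)
T3 shear: x ← x + 2·y: (0, -15) → (-30, -15); (-15/2, 3) → (-3/2, 3); (-3/2, 3) → (9/2, 3); (3, -15) → (-27, -15); (-3, 9) → (15, 9)
T4 reflect across x = 0: (-30, -15) → (30, -15); (-3/2, 3) → (3/2, 3); (9/2, 3) → (-9/2, 3); (-27, -15) → (27, -15); (15, 9) → (-15, 9)
T5 scale by (-2, -3): (30, -15) → (-60, 45); (3/2, 3) → (-3, -9); (-9/2, 3) → (9, -9); (27, -15) → (-54, 45); (-15, 9) → (30, -27)

image vertices: (-60, 45), (-3, -9), (9, -9), (-54, 45), (30, -27)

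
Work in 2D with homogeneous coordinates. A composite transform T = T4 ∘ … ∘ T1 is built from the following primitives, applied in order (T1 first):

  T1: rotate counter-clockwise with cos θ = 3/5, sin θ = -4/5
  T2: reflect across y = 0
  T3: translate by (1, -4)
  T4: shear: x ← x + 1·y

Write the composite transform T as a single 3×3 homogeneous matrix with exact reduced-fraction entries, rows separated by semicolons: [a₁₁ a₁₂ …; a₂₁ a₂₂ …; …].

T1 = [3/5 4/5 0; -4/5 3/5 0; 0 0 1]
T2·T1 = [3/5 4/5 0; 4/5 -3/5 0; 0 0 1]
T3·…·T1 = [3/5 4/5 1; 4/5 -3/5 -4; 0 0 1]
T4·…·T1 = [7/5 1/5 -3; 4/5 -3/5 -4; 0 0 1]

T = [7/5 1/5 -3; 4/5 -3/5 -4; 0 0 1]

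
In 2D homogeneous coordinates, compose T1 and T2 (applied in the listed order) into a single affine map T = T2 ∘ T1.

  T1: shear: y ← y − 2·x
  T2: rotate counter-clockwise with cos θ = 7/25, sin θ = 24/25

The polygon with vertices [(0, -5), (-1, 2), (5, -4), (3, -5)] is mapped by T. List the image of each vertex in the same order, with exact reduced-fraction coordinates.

image vertices: (24/5, -7/5), (-103/25, 4/25), (371/25, 22/25), (57/5, -1/5)

T1 shear: y ← y − 2·x: (0, -5) → (0, -5); (-1, 2) → (-1, 4); (5, -4) → (5, -14); (3, -5) → (3, -11)
T2 rotate counter-clockwise with cos θ = 7/25, sin θ = 24/25: (0, -5) → (24/5, -7/5); (-1, 4) → (-103/25, 4/25); (5, -14) → (371/25, 22/25); (3, -11) → (57/5, -1/5)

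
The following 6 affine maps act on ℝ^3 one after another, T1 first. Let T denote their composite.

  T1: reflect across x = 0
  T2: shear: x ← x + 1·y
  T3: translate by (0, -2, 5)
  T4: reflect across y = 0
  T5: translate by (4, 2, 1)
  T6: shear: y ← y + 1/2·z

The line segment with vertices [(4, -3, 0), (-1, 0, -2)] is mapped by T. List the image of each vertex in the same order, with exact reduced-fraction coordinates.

T1 reflect across x = 0: (4, -3, 0) → (-4, -3, 0); (-1, 0, -2) → (1, 0, -2)
T2 shear: x ← x + 1·y: (-4, -3, 0) → (-7, -3, 0); (1, 0, -2) → (1, 0, -2)
T3 translate by (0, -2, 5): (-7, -3, 0) → (-7, -5, 5); (1, 0, -2) → (1, -2, 3)
T4 reflect across y = 0: (-7, -5, 5) → (-7, 5, 5); (1, -2, 3) → (1, 2, 3)
T5 translate by (4, 2, 1): (-7, 5, 5) → (-3, 7, 6); (1, 2, 3) → (5, 4, 4)
T6 shear: y ← y + 1/2·z: (-3, 7, 6) → (-3, 10, 6); (5, 4, 4) → (5, 6, 4)

image vertices: (-3, 10, 6), (5, 6, 4)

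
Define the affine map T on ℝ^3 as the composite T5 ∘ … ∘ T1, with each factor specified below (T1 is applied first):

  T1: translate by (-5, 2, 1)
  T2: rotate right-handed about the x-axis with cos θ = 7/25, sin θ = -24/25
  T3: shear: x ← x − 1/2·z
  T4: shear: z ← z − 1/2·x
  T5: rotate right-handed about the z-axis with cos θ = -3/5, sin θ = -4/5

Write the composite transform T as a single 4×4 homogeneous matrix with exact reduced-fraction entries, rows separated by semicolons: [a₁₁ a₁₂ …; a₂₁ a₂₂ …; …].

T1 = [1 0 0 -5; 0 1 0 2; 0 0 1 1; 0 0 0 1]
T2·T1 = [1 0 0 -5; 0 7/25 24/25 38/25; 0 -24/25 7/25 -41/25; 0 0 0 1]
T3·…·T1 = [1 12/25 -7/50 -209/50; 0 7/25 24/25 38/25; 0 -24/25 7/25 -41/25; 0 0 0 1]
T4·…·T1 = [1 12/25 -7/50 -209/50; 0 7/25 24/25 38/25; -1/2 -6/5 7/20 9/20; 0 0 0 1]
T5·…·T1 = [-3/5 -8/125 213/250 931/250; -4/5 -69/125 -58/125 304/125; -1/2 -6/5 7/20 9/20; 0 0 0 1]

T = [-3/5 -8/125 213/250 931/250; -4/5 -69/125 -58/125 304/125; -1/2 -6/5 7/20 9/20; 0 0 0 1]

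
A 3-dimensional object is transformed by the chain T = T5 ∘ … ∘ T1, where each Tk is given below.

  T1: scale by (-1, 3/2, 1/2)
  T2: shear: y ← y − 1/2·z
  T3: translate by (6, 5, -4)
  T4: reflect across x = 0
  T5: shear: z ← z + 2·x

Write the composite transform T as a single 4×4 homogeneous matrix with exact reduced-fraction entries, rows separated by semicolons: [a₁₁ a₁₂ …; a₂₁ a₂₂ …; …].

T = [1 0 0 -6; 0 3/2 -1/4 5; 2 0 1/2 -16; 0 0 0 1]

T1 = [-1 0 0 0; 0 3/2 0 0; 0 0 1/2 0; 0 0 0 1]
T2·T1 = [-1 0 0 0; 0 3/2 -1/4 0; 0 0 1/2 0; 0 0 0 1]
T3·…·T1 = [-1 0 0 6; 0 3/2 -1/4 5; 0 0 1/2 -4; 0 0 0 1]
T4·…·T1 = [1 0 0 -6; 0 3/2 -1/4 5; 0 0 1/2 -4; 0 0 0 1]
T5·…·T1 = [1 0 0 -6; 0 3/2 -1/4 5; 2 0 1/2 -16; 0 0 0 1]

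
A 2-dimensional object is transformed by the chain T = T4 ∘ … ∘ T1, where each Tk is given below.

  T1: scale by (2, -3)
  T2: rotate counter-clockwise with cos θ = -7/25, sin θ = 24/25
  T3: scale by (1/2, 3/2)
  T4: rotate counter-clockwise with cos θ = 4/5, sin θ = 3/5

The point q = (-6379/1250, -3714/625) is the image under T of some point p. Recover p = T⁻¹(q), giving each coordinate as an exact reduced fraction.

T1 = [2 0 0; 0 -3 0; 0 0 1]
T2·T1 = [-14/25 72/25 0; 48/25 21/25 0; 0 0 1]
T3·…·T1 = [-7/25 36/25 0; 72/25 63/50 0; 0 0 1]
T4·…·T1 = [-244/125 99/250 0; 267/125 234/125 0; 0 0 1]
det M = -9/2; M⁻¹ = [-52/125 11/125 0; 178/375 488/1125 0; 0 0 1]
M⁻¹ · (-6379/1250, -3714/625)ᵀ = (8/5, -5)ᵀ

p = (8/5, -5)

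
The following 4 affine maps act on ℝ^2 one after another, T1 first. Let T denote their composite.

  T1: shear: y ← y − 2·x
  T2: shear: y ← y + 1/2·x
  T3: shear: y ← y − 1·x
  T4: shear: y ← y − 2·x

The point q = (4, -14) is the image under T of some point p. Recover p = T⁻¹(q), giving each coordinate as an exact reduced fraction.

p = (4, 4)

T1 = [1 0 0; -2 1 0; 0 0 1]
T2·T1 = [1 0 0; -3/2 1 0; 0 0 1]
T3·…·T1 = [1 0 0; -5/2 1 0; 0 0 1]
T4·…·T1 = [1 0 0; -9/2 1 0; 0 0 1]
det M = 1; M⁻¹ = [1 0 0; 9/2 1 0; 0 0 1]
M⁻¹ · (4, -14)ᵀ = (4, 4)ᵀ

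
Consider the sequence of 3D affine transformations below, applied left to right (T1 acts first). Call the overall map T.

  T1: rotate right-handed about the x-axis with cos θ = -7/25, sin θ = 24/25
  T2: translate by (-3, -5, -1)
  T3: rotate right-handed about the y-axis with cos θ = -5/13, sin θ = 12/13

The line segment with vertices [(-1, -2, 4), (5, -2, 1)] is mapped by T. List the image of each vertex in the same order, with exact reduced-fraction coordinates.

image vertices: (-712/325, -207/25, 341/65), (-242/65, -27/5, -8/13)

T1 rotate right-handed about the x-axis with cos θ = -7/25, sin θ = 24/25: (-1, -2, 4) → (-1, -82/25, -76/25); (5, -2, 1) → (5, -2/5, -11/5)
T2 translate by (-3, -5, -1): (-1, -82/25, -76/25) → (-4, -207/25, -101/25); (5, -2/5, -11/5) → (2, -27/5, -16/5)
T3 rotate right-handed about the y-axis with cos θ = -5/13, sin θ = 12/13: (-4, -207/25, -101/25) → (-712/325, -207/25, 341/65); (2, -27/5, -16/5) → (-242/65, -27/5, -8/13)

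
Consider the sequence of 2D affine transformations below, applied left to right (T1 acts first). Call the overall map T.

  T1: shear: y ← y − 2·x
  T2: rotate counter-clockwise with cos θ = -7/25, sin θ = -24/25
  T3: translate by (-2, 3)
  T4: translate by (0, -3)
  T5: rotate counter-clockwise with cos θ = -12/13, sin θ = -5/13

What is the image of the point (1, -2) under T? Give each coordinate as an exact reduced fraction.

T(p) = (1856/325, 717/325)

T1 shear: y ← y − 2·x: (1, -2) → (1, -4)
T2 rotate counter-clockwise with cos θ = -7/25, sin θ = -24/25: (1, -4) → (-103/25, 4/25)
T3 translate by (-2, 3): (-103/25, 4/25) → (-153/25, 79/25)
T4 translate by (0, -3): (-153/25, 79/25) → (-153/25, 4/25)
T5 rotate counter-clockwise with cos θ = -12/13, sin θ = -5/13: (-153/25, 4/25) → (1856/325, 717/325)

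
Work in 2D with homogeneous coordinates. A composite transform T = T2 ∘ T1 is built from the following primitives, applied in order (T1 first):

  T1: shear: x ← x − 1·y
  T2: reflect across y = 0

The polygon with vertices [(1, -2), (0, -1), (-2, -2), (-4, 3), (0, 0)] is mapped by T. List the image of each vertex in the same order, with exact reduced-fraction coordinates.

image vertices: (3, 2), (1, 1), (0, 2), (-7, -3), (0, 0)

T1 shear: x ← x − 1·y: (1, -2) → (3, -2); (0, -1) → (1, -1); (-2, -2) → (0, -2); (-4, 3) → (-7, 3); (0, 0) → (0, 0)
T2 reflect across y = 0: (3, -2) → (3, 2); (1, -1) → (1, 1); (0, -2) → (0, 2); (-7, 3) → (-7, -3); (0, 0) → (0, 0)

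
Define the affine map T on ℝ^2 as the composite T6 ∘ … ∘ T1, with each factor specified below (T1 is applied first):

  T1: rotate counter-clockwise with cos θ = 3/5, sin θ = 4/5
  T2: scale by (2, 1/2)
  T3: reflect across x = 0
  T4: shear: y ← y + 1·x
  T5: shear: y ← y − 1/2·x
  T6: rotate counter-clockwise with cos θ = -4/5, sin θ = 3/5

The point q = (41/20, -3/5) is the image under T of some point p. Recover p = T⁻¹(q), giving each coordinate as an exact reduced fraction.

T1 = [3/5 -4/5 0; 4/5 3/5 0; 0 0 1]
T2·T1 = [6/5 -8/5 0; 2/5 3/10 0; 0 0 1]
T3·…·T1 = [-6/5 8/5 0; 2/5 3/10 0; 0 0 1]
T4·…·T1 = [-6/5 8/5 0; -4/5 19/10 0; 0 0 1]
T5·…·T1 = [-6/5 8/5 0; -1/5 11/10 0; 0 0 1]
T6·…·T1 = [27/25 -97/50 0; -14/25 2/25 0; 0 0 1]
det M = -1; M⁻¹ = [-2/25 -97/50 0; -14/25 -27/25 0; 0 0 1]
M⁻¹ · (41/20, -3/5)ᵀ = (1, -1/2)ᵀ

p = (1, -1/2)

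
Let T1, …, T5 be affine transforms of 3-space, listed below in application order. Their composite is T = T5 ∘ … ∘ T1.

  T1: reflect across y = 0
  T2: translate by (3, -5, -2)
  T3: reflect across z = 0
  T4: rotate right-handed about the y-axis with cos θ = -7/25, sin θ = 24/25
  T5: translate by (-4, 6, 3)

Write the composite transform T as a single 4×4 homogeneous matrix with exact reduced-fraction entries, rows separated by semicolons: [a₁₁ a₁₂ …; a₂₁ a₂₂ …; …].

T = [-7/25 0 -24/25 -73/25; 0 -1 0 1; -24/25 0 7/25 -11/25; 0 0 0 1]

T1 = [1 0 0 0; 0 -1 0 0; 0 0 1 0; 0 0 0 1]
T2·T1 = [1 0 0 3; 0 -1 0 -5; 0 0 1 -2; 0 0 0 1]
T3·…·T1 = [1 0 0 3; 0 -1 0 -5; 0 0 -1 2; 0 0 0 1]
T4·…·T1 = [-7/25 0 -24/25 27/25; 0 -1 0 -5; -24/25 0 7/25 -86/25; 0 0 0 1]
T5·…·T1 = [-7/25 0 -24/25 -73/25; 0 -1 0 1; -24/25 0 7/25 -11/25; 0 0 0 1]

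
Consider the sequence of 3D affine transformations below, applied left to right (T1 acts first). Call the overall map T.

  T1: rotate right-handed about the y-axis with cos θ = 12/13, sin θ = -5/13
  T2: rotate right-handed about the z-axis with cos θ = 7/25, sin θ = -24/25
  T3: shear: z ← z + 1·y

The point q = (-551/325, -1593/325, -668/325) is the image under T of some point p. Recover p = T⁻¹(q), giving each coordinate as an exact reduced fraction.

T1 = [12/13 0 -5/13 0; 0 1 0 0; 5/13 0 12/13 0; 0 0 0 1]
T2·T1 = [84/325 24/25 -7/65 0; -288/325 7/25 24/65 0; 5/13 0 12/13 0; 0 0 0 1]
T3·…·T1 = [84/325 24/25 -7/65 0; -288/325 7/25 24/65 0; -163/325 7/25 84/65 0; 0 0 0 1]
det M = 1; M⁻¹ = [84/325 -413/325 5/13 0; 24/25 7/25 0 0; -7/65 -36/65 12/13 0; 0 0 0 1]
M⁻¹ · (-551/325, -1593/325, -668/325)ᵀ = (5, -3, 1)ᵀ

p = (5, -3, 1)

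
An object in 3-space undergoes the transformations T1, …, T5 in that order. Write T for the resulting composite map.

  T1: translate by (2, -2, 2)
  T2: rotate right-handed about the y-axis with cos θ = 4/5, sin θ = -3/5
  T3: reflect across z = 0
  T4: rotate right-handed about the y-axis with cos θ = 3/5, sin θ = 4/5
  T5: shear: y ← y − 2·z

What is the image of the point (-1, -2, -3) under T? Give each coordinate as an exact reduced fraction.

T(p) = (1, -2, -1)

T1 translate by (2, -2, 2): (-1, -2, -3) → (1, -4, -1)
T2 rotate right-handed about the y-axis with cos θ = 4/5, sin θ = -3/5: (1, -4, -1) → (7/5, -4, -1/5)
T3 reflect across z = 0: (7/5, -4, -1/5) → (7/5, -4, 1/5)
T4 rotate right-handed about the y-axis with cos θ = 3/5, sin θ = 4/5: (7/5, -4, 1/5) → (1, -4, -1)
T5 shear: y ← y − 2·z: (1, -4, -1) → (1, -2, -1)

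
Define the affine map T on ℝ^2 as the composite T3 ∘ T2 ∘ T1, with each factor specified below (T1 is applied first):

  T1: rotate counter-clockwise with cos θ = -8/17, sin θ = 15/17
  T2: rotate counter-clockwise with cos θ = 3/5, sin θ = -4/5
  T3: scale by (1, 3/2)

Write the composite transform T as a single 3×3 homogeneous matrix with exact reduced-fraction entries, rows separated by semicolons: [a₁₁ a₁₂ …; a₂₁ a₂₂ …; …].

T = [36/85 -77/85 0; 231/170 54/85 0; 0 0 1]

T1 = [-8/17 -15/17 0; 15/17 -8/17 0; 0 0 1]
T2·T1 = [36/85 -77/85 0; 77/85 36/85 0; 0 0 1]
T3·…·T1 = [36/85 -77/85 0; 231/170 54/85 0; 0 0 1]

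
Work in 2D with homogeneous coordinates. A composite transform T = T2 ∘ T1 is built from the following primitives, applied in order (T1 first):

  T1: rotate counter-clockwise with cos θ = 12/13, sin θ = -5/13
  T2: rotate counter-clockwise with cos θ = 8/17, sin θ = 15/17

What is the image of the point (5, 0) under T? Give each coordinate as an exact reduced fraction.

T(p) = (855/221, 700/221)

T1 rotate counter-clockwise with cos θ = 12/13, sin θ = -5/13: (5, 0) → (60/13, -25/13)
T2 rotate counter-clockwise with cos θ = 8/17, sin θ = 15/17: (60/13, -25/13) → (855/221, 700/221)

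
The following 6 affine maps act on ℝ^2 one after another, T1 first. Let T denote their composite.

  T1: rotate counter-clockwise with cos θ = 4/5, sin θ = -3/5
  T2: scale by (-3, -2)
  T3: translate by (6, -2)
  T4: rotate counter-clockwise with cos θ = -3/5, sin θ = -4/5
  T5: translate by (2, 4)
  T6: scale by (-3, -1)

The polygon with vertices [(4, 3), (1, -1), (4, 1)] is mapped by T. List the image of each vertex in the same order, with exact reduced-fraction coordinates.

T1 rotate counter-clockwise with cos θ = 4/5, sin θ = -3/5: (4, 3) → (5, 0); (1, -1) → (1/5, -7/5); (4, 1) → (19/5, -8/5)
T2 scale by (-3, -2): (5, 0) → (-15, 0); (1/5, -7/5) → (-3/5, 14/5); (19/5, -8/5) → (-57/5, 16/5)
T3 translate by (6, -2): (-15, 0) → (-9, -2); (-3/5, 14/5) → (27/5, 4/5); (-57/5, 16/5) → (-27/5, 6/5)
T4 rotate counter-clockwise with cos θ = -3/5, sin θ = -4/5: (-9, -2) → (19/5, 42/5); (27/5, 4/5) → (-13/5, -24/5); (-27/5, 6/5) → (21/5, 18/5)
T5 translate by (2, 4): (19/5, 42/5) → (29/5, 62/5); (-13/5, -24/5) → (-3/5, -4/5); (21/5, 18/5) → (31/5, 38/5)
T6 scale by (-3, -1): (29/5, 62/5) → (-87/5, -62/5); (-3/5, -4/5) → (9/5, 4/5); (31/5, 38/5) → (-93/5, -38/5)

image vertices: (-87/5, -62/5), (9/5, 4/5), (-93/5, -38/5)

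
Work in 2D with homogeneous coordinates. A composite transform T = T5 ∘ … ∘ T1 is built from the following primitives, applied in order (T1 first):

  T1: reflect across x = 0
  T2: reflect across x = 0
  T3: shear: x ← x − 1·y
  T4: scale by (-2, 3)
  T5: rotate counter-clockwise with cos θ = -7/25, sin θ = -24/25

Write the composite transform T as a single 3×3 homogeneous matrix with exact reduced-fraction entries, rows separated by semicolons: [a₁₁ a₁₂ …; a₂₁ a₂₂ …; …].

T = [14/25 58/25 0; 48/25 -69/25 0; 0 0 1]

T1 = [-1 0 0; 0 1 0; 0 0 1]
T2·T1 = [1 0 0; 0 1 0; 0 0 1]
T3·…·T1 = [1 -1 0; 0 1 0; 0 0 1]
T4·…·T1 = [-2 2 0; 0 3 0; 0 0 1]
T5·…·T1 = [14/25 58/25 0; 48/25 -69/25 0; 0 0 1]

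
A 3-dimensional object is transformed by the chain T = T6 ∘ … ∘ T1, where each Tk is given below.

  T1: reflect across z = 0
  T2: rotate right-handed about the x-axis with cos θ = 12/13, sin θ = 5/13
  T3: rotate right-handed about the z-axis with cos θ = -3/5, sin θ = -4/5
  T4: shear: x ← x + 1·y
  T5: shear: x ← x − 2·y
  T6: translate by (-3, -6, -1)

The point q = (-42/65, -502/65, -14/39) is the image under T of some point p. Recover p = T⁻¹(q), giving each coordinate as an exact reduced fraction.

p = (1, 5/3, 0)

T1 = [1 0 0 0; 0 1 0 0; 0 0 -1 0; 0 0 0 1]
T2·T1 = [1 0 0 0; 0 12/13 5/13 0; 0 5/13 -12/13 0; 0 0 0 1]
T3·…·T1 = [-3/5 48/65 4/13 0; -4/5 -36/65 -3/13 0; 0 5/13 -12/13 0; 0 0 0 1]
T4·…·T1 = [-7/5 12/65 1/13 0; -4/5 -36/65 -3/13 0; 0 5/13 -12/13 0; 0 0 0 1]
T5·…·T1 = [1/5 84/65 7/13 0; -4/5 -36/65 -3/13 0; 0 5/13 -12/13 0; 0 0 0 1]
T6·…·T1 = [1/5 84/65 7/13 -3; -4/5 -36/65 -3/13 -6; 0 5/13 -12/13 -1; 0 0 0 1]
det M = -1; M⁻¹ = [-3/5 -7/5 0 -51/5; 48/65 12/65 5/13 241/65; 4/13 1/13 -12/13 6/13; 0 0 0 1]
M⁻¹ · (-42/65, -502/65, -14/39)ᵀ = (1, 5/3, 0)ᵀ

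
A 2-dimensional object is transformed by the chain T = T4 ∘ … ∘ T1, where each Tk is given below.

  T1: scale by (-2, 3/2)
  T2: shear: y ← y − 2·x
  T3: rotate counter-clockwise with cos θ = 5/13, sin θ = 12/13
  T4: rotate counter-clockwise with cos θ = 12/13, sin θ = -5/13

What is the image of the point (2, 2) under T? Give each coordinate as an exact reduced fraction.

T1 scale by (-2, 3/2): (2, 2) → (-4, 3)
T2 shear: y ← y − 2·x: (-4, 3) → (-4, 11)
T3 rotate counter-clockwise with cos θ = 5/13, sin θ = 12/13: (-4, 11) → (-152/13, 7/13)
T4 rotate counter-clockwise with cos θ = 12/13, sin θ = -5/13: (-152/13, 7/13) → (-1789/169, 844/169)

T(p) = (-1789/169, 844/169)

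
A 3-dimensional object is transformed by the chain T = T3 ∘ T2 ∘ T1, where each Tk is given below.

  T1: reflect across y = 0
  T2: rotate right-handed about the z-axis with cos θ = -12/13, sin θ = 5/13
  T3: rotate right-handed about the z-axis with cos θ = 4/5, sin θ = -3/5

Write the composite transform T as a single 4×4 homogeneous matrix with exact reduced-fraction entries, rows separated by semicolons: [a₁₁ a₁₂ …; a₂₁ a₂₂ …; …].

T1 = [1 0 0 0; 0 -1 0 0; 0 0 1 0; 0 0 0 1]
T2·T1 = [-12/13 5/13 0 0; 5/13 12/13 0 0; 0 0 1 0; 0 0 0 1]
T3·…·T1 = [-33/65 56/65 0 0; 56/65 33/65 0 0; 0 0 1 0; 0 0 0 1]

T = [-33/65 56/65 0 0; 56/65 33/65 0 0; 0 0 1 0; 0 0 0 1]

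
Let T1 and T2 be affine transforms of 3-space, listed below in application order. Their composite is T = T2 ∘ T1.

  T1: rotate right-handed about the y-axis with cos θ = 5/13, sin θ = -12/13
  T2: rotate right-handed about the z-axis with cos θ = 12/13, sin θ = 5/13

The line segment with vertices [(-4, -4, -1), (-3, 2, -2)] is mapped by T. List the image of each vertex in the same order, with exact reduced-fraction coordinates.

T1 rotate right-handed about the y-axis with cos θ = 5/13, sin θ = -12/13: (-4, -4, -1) → (-8/13, -4, -53/13); (-3, 2, -2) → (9/13, 2, -46/13)
T2 rotate right-handed about the z-axis with cos θ = 12/13, sin θ = 5/13: (-8/13, -4, -53/13) → (164/169, -664/169, -53/13); (9/13, 2, -46/13) → (-22/169, 357/169, -46/13)

image vertices: (164/169, -664/169, -53/13), (-22/169, 357/169, -46/13)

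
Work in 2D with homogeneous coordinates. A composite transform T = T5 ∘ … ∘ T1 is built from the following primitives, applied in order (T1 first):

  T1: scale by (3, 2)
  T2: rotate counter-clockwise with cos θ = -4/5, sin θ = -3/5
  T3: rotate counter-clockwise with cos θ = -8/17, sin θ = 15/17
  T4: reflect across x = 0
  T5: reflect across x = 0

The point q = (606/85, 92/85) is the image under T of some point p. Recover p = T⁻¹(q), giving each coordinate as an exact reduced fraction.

T1 = [3 0 0; 0 2 0; 0 0 1]
T2·T1 = [-12/5 6/5 0; -9/5 -8/5 0; 0 0 1]
T3·…·T1 = [231/85 72/85 0; -108/85 154/85 0; 0 0 1]
T4·…·T1 = [-231/85 -72/85 0; -108/85 154/85 0; 0 0 1]
T5·…·T1 = [231/85 72/85 0; -108/85 154/85 0; 0 0 1]
det M = 6; M⁻¹ = [77/255 -12/85 0; 18/85 77/170 0; 0 0 1]
M⁻¹ · (606/85, 92/85)ᵀ = (2, 2)ᵀ

p = (2, 2)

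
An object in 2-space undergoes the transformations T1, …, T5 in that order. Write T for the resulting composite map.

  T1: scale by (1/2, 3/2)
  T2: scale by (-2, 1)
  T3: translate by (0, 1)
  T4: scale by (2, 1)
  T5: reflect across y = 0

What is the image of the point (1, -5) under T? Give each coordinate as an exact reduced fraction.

T(p) = (-2, 13/2)

T1 scale by (1/2, 3/2): (1, -5) → (1/2, -15/2)
T2 scale by (-2, 1): (1/2, -15/2) → (-1, -15/2)
T3 translate by (0, 1): (-1, -15/2) → (-1, -13/2)
T4 scale by (2, 1): (-1, -13/2) → (-2, -13/2)
T5 reflect across y = 0: (-2, -13/2) → (-2, 13/2)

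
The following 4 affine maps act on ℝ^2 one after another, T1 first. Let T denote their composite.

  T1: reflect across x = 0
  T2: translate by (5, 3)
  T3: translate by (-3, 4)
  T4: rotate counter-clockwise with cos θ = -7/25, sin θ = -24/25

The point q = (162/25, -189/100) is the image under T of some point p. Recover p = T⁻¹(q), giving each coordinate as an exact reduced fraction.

p = (2, -1/4)

T1 = [-1 0 0; 0 1 0; 0 0 1]
T2·T1 = [-1 0 5; 0 1 3; 0 0 1]
T3·…·T1 = [-1 0 2; 0 1 7; 0 0 1]
T4·…·T1 = [7/25 24/25 154/25; 24/25 -7/25 -97/25; 0 0 1]
det M = -1; M⁻¹ = [7/25 24/25 2; 24/25 -7/25 -7; 0 0 1]
M⁻¹ · (162/25, -189/100)ᵀ = (2, -1/4)ᵀ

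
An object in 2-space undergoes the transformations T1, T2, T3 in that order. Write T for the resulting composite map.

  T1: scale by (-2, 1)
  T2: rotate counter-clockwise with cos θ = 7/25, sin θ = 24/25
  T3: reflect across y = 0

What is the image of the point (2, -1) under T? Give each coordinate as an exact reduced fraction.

T1 scale by (-2, 1): (2, -1) → (-4, -1)
T2 rotate counter-clockwise with cos θ = 7/25, sin θ = 24/25: (-4, -1) → (-4/25, -103/25)
T3 reflect across y = 0: (-4/25, -103/25) → (-4/25, 103/25)

T(p) = (-4/25, 103/25)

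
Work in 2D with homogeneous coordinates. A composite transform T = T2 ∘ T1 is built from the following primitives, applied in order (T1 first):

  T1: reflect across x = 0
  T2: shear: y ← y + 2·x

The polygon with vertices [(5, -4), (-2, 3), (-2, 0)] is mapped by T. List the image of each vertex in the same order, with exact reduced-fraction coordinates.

image vertices: (-5, -14), (2, 7), (2, 4)

T1 reflect across x = 0: (5, -4) → (-5, -4); (-2, 3) → (2, 3); (-2, 0) → (2, 0)
T2 shear: y ← y + 2·x: (-5, -4) → (-5, -14); (2, 3) → (2, 7); (2, 0) → (2, 4)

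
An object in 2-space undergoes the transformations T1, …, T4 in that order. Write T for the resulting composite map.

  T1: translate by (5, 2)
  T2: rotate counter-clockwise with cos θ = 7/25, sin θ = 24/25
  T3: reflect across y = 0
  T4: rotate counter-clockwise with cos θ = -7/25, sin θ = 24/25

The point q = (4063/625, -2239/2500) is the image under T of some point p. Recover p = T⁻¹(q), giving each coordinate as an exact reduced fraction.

T1 = [1 0 5; 0 1 2; 0 0 1]
T2·T1 = [7/25 -24/25 -13/25; 24/25 7/25 134/25; 0 0 1]
T3·…·T1 = [7/25 -24/25 -13/25; -24/25 -7/25 -134/25; 0 0 1]
T4·…·T1 = [527/625 336/625 3307/625; 336/625 -527/625 626/625; 0 0 1]
det M = -1; M⁻¹ = [527/625 336/625 -5; 336/625 -527/625 -2; 0 0 1]
M⁻¹ · (4063/625, -2239/2500)ᵀ = (0, 9/4)ᵀ

p = (0, 9/4)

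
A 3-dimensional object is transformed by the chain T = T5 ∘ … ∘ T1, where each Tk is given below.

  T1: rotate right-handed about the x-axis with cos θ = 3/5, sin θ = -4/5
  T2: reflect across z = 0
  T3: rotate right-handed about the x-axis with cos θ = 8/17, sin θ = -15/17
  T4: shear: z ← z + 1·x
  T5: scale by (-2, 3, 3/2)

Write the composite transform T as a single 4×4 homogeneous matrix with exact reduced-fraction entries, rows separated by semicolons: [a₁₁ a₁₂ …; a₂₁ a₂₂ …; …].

T1 = [1 0 0 0; 0 3/5 4/5 0; 0 -4/5 3/5 0; 0 0 0 1]
T2·T1 = [1 0 0 0; 0 3/5 4/5 0; 0 4/5 -3/5 0; 0 0 0 1]
T3·…·T1 = [1 0 0 0; 0 84/85 -13/85 0; 0 -13/85 -84/85 0; 0 0 0 1]
T4·…·T1 = [1 0 0 0; 0 84/85 -13/85 0; 1 -13/85 -84/85 0; 0 0 0 1]
T5·…·T1 = [-2 0 0 0; 0 252/85 -39/85 0; 3/2 -39/170 -126/85 0; 0 0 0 1]

T = [-2 0 0 0; 0 252/85 -39/85 0; 3/2 -39/170 -126/85 0; 0 0 0 1]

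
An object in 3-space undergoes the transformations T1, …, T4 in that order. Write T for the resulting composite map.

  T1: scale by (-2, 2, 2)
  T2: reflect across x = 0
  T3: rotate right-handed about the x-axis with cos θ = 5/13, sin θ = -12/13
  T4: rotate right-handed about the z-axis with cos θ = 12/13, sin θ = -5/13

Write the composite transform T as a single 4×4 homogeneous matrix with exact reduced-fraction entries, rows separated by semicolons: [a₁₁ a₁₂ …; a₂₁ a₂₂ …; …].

T = [24/13 50/169 120/169 0; -10/13 120/169 288/169 0; 0 -24/13 10/13 0; 0 0 0 1]

T1 = [-2 0 0 0; 0 2 0 0; 0 0 2 0; 0 0 0 1]
T2·T1 = [2 0 0 0; 0 2 0 0; 0 0 2 0; 0 0 0 1]
T3·…·T1 = [2 0 0 0; 0 10/13 24/13 0; 0 -24/13 10/13 0; 0 0 0 1]
T4·…·T1 = [24/13 50/169 120/169 0; -10/13 120/169 288/169 0; 0 -24/13 10/13 0; 0 0 0 1]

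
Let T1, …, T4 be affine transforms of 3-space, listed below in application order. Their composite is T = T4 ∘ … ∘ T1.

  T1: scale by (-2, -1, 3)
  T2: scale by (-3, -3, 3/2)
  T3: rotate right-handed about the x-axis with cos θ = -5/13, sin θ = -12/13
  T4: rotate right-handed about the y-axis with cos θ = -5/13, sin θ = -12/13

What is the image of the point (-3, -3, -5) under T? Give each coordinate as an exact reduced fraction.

T1 scale by (-2, -1, 3): (-3, -3, -5) → (6, 3, -15)
T2 scale by (-3, -3, 3/2): (6, 3, -15) → (-18, -9, -45/2)
T3 rotate right-handed about the x-axis with cos θ = -5/13, sin θ = -12/13: (-18, -9, -45/2) → (-18, -225/13, 441/26)
T4 rotate right-handed about the y-axis with cos θ = -5/13, sin θ = -12/13: (-18, -225/13, 441/26) → (-1476/169, -225/13, -7821/338)

T(p) = (-1476/169, -225/13, -7821/338)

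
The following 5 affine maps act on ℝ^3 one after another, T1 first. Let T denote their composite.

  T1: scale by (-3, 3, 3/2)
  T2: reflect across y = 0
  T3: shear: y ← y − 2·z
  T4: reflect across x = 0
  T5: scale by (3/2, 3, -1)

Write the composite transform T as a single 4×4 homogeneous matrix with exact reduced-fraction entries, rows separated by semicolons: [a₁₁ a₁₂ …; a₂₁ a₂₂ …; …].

T1 = [-3 0 0 0; 0 3 0 0; 0 0 3/2 0; 0 0 0 1]
T2·T1 = [-3 0 0 0; 0 -3 0 0; 0 0 3/2 0; 0 0 0 1]
T3·…·T1 = [-3 0 0 0; 0 -3 -3 0; 0 0 3/2 0; 0 0 0 1]
T4·…·T1 = [3 0 0 0; 0 -3 -3 0; 0 0 3/2 0; 0 0 0 1]
T5·…·T1 = [9/2 0 0 0; 0 -9 -9 0; 0 0 -3/2 0; 0 0 0 1]

T = [9/2 0 0 0; 0 -9 -9 0; 0 0 -3/2 0; 0 0 0 1]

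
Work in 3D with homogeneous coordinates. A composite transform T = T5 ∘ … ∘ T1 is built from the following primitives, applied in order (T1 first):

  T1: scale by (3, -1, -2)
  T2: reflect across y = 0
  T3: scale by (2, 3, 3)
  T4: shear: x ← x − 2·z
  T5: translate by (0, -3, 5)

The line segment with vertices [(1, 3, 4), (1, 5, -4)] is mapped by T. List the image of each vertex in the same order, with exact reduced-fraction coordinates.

image vertices: (54, 6, -19), (-42, 12, 29)

T1 scale by (3, -1, -2): (1, 3, 4) → (3, -3, -8); (1, 5, -4) → (3, -5, 8)
T2 reflect across y = 0: (3, -3, -8) → (3, 3, -8); (3, -5, 8) → (3, 5, 8)
T3 scale by (2, 3, 3): (3, 3, -8) → (6, 9, -24); (3, 5, 8) → (6, 15, 24)
T4 shear: x ← x − 2·z: (6, 9, -24) → (54, 9, -24); (6, 15, 24) → (-42, 15, 24)
T5 translate by (0, -3, 5): (54, 9, -24) → (54, 6, -19); (-42, 15, 24) → (-42, 12, 29)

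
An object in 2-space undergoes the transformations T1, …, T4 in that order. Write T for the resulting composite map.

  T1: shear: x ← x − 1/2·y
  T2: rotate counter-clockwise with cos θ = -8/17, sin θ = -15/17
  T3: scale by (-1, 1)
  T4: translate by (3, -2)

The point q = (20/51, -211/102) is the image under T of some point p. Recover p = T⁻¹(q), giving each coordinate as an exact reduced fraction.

p = (0, 7/3)

T1 = [1 -1/2 0; 0 1 0; 0 0 1]
T2·T1 = [-8/17 19/17 0; -15/17 -1/34 0; 0 0 1]
T3·…·T1 = [8/17 -19/17 0; -15/17 -1/34 0; 0 0 1]
T4·…·T1 = [8/17 -19/17 3; -15/17 -1/34 -2; 0 0 1]
det M = -1; M⁻¹ = [1/34 -19/17 -79/34; -15/17 -8/17 29/17; 0 0 1]
M⁻¹ · (20/51, -211/102)ᵀ = (0, 7/3)ᵀ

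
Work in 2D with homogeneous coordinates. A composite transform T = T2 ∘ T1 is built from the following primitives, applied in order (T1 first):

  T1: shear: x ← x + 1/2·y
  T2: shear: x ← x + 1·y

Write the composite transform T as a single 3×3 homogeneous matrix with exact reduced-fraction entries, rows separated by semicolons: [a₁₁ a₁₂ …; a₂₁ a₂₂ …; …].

T1 = [1 1/2 0; 0 1 0; 0 0 1]
T2·T1 = [1 3/2 0; 0 1 0; 0 0 1]

T = [1 3/2 0; 0 1 0; 0 0 1]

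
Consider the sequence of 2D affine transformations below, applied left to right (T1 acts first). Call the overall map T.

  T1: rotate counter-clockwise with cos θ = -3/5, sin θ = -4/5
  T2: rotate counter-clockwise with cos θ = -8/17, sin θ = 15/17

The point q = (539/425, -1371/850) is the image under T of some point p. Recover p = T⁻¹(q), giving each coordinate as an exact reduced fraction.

T1 = [-3/5 4/5 0; -4/5 -3/5 0; 0 0 1]
T2·T1 = [84/85 13/85 0; -13/85 84/85 0; 0 0 1]
det M = 1; M⁻¹ = [84/85 -13/85 0; 13/85 84/85 0; 0 0 1]
M⁻¹ · (539/425, -1371/850)ᵀ = (3/2, -7/5)ᵀ

p = (3/2, -7/5)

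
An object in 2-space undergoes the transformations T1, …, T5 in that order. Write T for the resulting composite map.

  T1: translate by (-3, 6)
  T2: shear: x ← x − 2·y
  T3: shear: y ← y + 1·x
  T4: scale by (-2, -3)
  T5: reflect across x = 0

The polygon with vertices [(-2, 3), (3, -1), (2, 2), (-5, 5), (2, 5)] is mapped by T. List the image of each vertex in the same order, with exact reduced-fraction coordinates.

image vertices: (-46, 42), (-20, 15), (-34, 27), (-60, 57), (-46, 36)

T1 translate by (-3, 6): (-2, 3) → (-5, 9); (3, -1) → (0, 5); (2, 2) → (-1, 8); (-5, 5) → (-8, 11); (2, 5) → (-1, 11)
T2 shear: x ← x − 2·y: (-5, 9) → (-23, 9); (0, 5) → (-10, 5); (-1, 8) → (-17, 8); (-8, 11) → (-30, 11); (-1, 11) → (-23, 11)
T3 shear: y ← y + 1·x: (-23, 9) → (-23, -14); (-10, 5) → (-10, -5); (-17, 8) → (-17, -9); (-30, 11) → (-30, -19); (-23, 11) → (-23, -12)
T4 scale by (-2, -3): (-23, -14) → (46, 42); (-10, -5) → (20, 15); (-17, -9) → (34, 27); (-30, -19) → (60, 57); (-23, -12) → (46, 36)
T5 reflect across x = 0: (46, 42) → (-46, 42); (20, 15) → (-20, 15); (34, 27) → (-34, 27); (60, 57) → (-60, 57); (46, 36) → (-46, 36)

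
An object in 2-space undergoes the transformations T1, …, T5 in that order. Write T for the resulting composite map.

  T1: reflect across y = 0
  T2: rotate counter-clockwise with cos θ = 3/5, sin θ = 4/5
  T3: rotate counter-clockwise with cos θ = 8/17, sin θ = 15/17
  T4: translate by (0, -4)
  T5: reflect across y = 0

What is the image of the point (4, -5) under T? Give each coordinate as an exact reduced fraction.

T1 reflect across y = 0: (4, -5) → (4, 5)
T2 rotate counter-clockwise with cos θ = 3/5, sin θ = 4/5: (4, 5) → (-8/5, 31/5)
T3 rotate counter-clockwise with cos θ = 8/17, sin θ = 15/17: (-8/5, 31/5) → (-529/85, 128/85)
T4 translate by (0, -4): (-529/85, 128/85) → (-529/85, -212/85)
T5 reflect across y = 0: (-529/85, -212/85) → (-529/85, 212/85)

T(p) = (-529/85, 212/85)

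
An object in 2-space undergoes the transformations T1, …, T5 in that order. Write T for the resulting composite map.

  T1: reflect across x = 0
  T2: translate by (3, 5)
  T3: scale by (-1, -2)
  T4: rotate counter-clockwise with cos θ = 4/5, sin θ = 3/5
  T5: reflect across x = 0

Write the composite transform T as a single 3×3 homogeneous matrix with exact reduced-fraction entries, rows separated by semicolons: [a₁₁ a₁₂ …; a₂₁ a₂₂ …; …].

T1 = [-1 0 0; 0 1 0; 0 0 1]
T2·T1 = [-1 0 3; 0 1 5; 0 0 1]
T3·…·T1 = [1 0 -3; 0 -2 -10; 0 0 1]
T4·…·T1 = [4/5 6/5 18/5; 3/5 -8/5 -49/5; 0 0 1]
T5·…·T1 = [-4/5 -6/5 -18/5; 3/5 -8/5 -49/5; 0 0 1]

T = [-4/5 -6/5 -18/5; 3/5 -8/5 -49/5; 0 0 1]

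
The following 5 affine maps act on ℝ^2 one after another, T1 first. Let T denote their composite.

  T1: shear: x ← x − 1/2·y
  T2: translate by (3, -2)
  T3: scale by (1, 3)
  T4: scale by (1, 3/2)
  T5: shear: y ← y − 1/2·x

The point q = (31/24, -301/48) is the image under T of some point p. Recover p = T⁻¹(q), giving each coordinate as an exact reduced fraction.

p = (-4/3, 3/4)

T1 = [1 -1/2 0; 0 1 0; 0 0 1]
T2·T1 = [1 -1/2 3; 0 1 -2; 0 0 1]
T3·…·T1 = [1 -1/2 3; 0 3 -6; 0 0 1]
T4·…·T1 = [1 -1/2 3; 0 9/2 -9; 0 0 1]
T5·…·T1 = [1 -1/2 3; -1/2 19/4 -21/2; 0 0 1]
det M = 9/2; M⁻¹ = [19/18 1/9 -2; 1/9 2/9 2; 0 0 1]
M⁻¹ · (31/24, -301/48)ᵀ = (-4/3, 3/4)ᵀ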